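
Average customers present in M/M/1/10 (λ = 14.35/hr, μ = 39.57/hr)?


ρ = 14.35/39.57 = 0.3626
L = ρ[1 − (K+1)ρ^K + Kρ^(K+1)] / [(1−ρ)(1−ρ^(K+1))]
Numerator: 0.3626·(1 − 11·0.00003934 + 10·0.00001427) = 0.362543
Denominator: (0.6374)·(0.999986) = 0.637342
L = 0.362543/0.637342 = 0.5688

Final: 0.5688


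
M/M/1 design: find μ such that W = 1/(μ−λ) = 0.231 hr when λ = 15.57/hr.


W = 1/(μ−λ) ⇒ μ − λ = 1/W = 1/0.231 = 4.3290
μ = λ + 1/W = 15.57 + 4.3290 = 19.8990 per hr

Final: 19.8990 /hr


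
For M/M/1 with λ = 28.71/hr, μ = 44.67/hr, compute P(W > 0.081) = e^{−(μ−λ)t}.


W ~ Exponential(μ−λ) for M/M/1.
μ − λ = 44.67 − 28.71 = 15.9600
P(W > t) = e^{−(μ−λ)t} = e^{−1.2928} = 0.274512

Final: 0.274512


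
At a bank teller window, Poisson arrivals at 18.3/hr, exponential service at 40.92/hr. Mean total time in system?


W = 1/(μ−λ) = 1/(40.92 − 18.3) = 1/22.62 = 0.04421 hr

Final: 0.04421 hr


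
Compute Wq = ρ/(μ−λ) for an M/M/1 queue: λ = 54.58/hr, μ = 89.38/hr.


ρ = 54.58/89.38 = 0.6107
Wq = ρ/(μ−λ) = 0.6107/(89.38 − 54.58) = 0.6107/34.80 = 0.01755 hr

Final: 0.01755 hr


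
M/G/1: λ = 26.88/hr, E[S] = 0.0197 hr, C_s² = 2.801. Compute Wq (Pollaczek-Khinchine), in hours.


ρ = λ·E[S] = 26.88·0.0197 = 0.5295
E[S²] = E[S]²(1+C_s²) = 0.0197²·(1+2.801) = 0.001475
Wq = λ·E[S²]/(2(1−ρ)) = 26.88·0.001475/(2·0.4705) = 0.04214 hr

Final: 0.04214 hr


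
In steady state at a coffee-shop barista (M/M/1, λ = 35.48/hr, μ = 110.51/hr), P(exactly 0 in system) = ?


ρ = 35.48/110.51 = 0.3211
P_n = (1−ρ)·ρ^n = (1 − 0.3211)·0.3211^0 = 0.6789·1.000000 = 0.678943

Final: 0.678943


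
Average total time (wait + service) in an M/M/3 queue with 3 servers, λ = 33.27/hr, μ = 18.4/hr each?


a = 1.8082; ρ = 0.6027; P₀ = 0.144449
Lq = P₀·a^c·ρ/(c!(1−ρ)²) = 0.54348
Wq = Lq/λ = 0.54348/33.27 = 0.01634 hr
W = Wq + 1/μ = 0.01634 + 0.05435 = 0.07068 hr

Final: 0.07068 hr


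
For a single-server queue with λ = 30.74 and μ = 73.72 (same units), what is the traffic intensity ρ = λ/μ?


ρ = λ/μ = 30.74/73.72 = 0.4170

Final: 0.4170


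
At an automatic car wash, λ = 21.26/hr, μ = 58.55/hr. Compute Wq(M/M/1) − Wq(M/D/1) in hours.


ρ = 21.26/58.55 = 0.3631
Wq(M/M/1) = ρ/(μ−λ) = 0.3631/37.29 = 0.009737 hr
Wq(M/D/1) = ρ/(2(μ−λ)) = 0.004869 hr
Savings = 0.009737 − 0.004869 = 0.004869 hr

Final: 0.004869 hr


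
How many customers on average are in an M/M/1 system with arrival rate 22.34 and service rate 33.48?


ρ = λ/μ = 22.34/33.48 = 0.6673
L = ρ/(1−ρ) = 0.6673/(1 − 0.6673) = 0.6673/0.3327 = 2.0054

Final: 2.0054


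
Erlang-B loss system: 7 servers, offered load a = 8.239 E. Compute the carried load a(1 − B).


B(7,8.239) = 0.321484 (Erlang-B)
Carried load = a(1 − B) = 8.239·(1 − 0.321484) = 8.239·0.678516 = 5.5903 E

Final: 5.5903 Erlangs


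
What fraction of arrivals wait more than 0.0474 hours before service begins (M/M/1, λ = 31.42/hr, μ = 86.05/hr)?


ρ = 31.42/86.05 = 0.3651
P(Wq > t) = ρ·e^{−(μ−λ)t} = 0.3651·e^{−2.5895}
= 0.3651·0.075060 = 0.027407

Final: 0.027407


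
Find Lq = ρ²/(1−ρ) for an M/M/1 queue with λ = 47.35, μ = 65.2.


ρ = 47.35/65.2 = 0.7262
Lq = ρ²/(1−ρ) = 0.5274/0.2738 = 1.9264

Final: 1.9264


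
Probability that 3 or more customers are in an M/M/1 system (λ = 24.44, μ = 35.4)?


ρ = 24.44/35.4 = 0.6904
P(N ≥ n) = ρ^n = 0.6904^3 = 0.329074

Final: 0.329074


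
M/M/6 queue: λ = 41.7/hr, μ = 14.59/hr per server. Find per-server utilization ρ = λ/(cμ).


ρ = λ/(cμ) = 41.7/(6·14.59) = 41.7/87.54 = 0.4764

Final: 0.4764


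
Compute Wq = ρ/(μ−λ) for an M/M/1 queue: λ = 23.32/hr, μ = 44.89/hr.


ρ = 23.32/44.89 = 0.5195
Wq = ρ/(μ−λ) = 0.5195/(44.89 − 23.32) = 0.5195/21.57 = 0.02408 hr

Final: 0.02408 hr


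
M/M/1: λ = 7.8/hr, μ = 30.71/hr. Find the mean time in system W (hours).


W = 1/(μ−λ) = 1/(30.71 − 7.8) = 1/22.91 = 0.04365 hr

Final: 0.04365 hr


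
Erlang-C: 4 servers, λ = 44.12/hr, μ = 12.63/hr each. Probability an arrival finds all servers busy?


a = λ/μ = 3.4933; ρ = a/4 = 0.8733
P₀ = 0.014998 (from M/M/c formula)
C(c,a) = [a^c/(c!(1−ρ))]·P₀ = [148.91163/(24·0.1267)]·0.014998
= 48.97797·0.014998 = 0.734551

Final: 0.734551


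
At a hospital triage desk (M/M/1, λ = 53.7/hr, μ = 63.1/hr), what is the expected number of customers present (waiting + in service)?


ρ = λ/μ = 53.7/63.1 = 0.8510
L = ρ/(1−ρ) = 0.8510/(1 − 0.8510) = 0.8510/0.1490 = 5.7128

Final: 5.7128


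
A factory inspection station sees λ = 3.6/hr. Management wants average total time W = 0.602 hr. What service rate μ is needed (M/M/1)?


W = 1/(μ−λ) ⇒ μ − λ = 1/W = 1/0.602 = 1.6611
μ = λ + 1/W = 3.6 + 1.6611 = 5.2611 per hr

Final: 5.2611 /hr


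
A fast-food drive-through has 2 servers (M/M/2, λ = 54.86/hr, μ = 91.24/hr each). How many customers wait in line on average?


a = λ/μ = 0.6013; ρ = a/2 = 0.3006
P₀ = 0.537710
Lq = P₀·a^c·ρ / (c!·(1−ρ)²) = 0.537710·0.36153·0.3006/(2·0.48911)
= 0.05974

Final: 0.05974


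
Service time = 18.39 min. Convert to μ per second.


μ = 1/(service time) in consistent units.
1 second = 0.0166667 min, so μ = 0.0166667/18.39 = 0.0009063 per second

Final: 0.0009063 /sec


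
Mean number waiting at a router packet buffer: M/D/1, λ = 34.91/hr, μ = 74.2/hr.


ρ = 34.91/74.2 = 0.4705
M/D/1: Lq = ρ²/(2(1−ρ)) = 0.2214/(2·0.5295) = 0.20902

Final: 0.20902


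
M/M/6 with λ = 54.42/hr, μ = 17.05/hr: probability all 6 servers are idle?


a = λ/μ = 54.42/17.05 = 3.1918; ρ = a/c = 0.5320
Σ_{k=0}^{5} a^k/k! (terms k=0..5) = 1.00000 + 3.19179 + 5.09376 + 5.41940 + 4.32440 + 2.76051 = 21.78985
Tail: a^6/(6!(1−ρ)) = 1057.31629/(720·0.4680) = 3.13757
P₀ = 1/(21.78985 + 3.13757) = 1/24.92743 = 0.040116

Final: 0.040116


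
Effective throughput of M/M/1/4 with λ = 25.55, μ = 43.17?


ρ = 0.5918; P_K = (1−ρ)ρ^4/(1−ρ^5) = 0.054001
λ_eff = λ(1 − P_K) = 25.55·(1 − 0.054001) = 25.55·0.945999 = 24.1703 /hr

Final: 24.1703 /hr


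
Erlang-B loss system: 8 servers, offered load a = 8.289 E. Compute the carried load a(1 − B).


B(8,8.289) = 0.251463 (Erlang-B)
Carried load = a(1 − B) = 8.289·(1 − 0.251463) = 8.289·0.748537 = 6.2046 E

Final: 6.2046 Erlangs


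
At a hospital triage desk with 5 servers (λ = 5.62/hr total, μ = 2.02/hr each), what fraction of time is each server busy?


ρ = λ/(cμ) = 5.62/(5·2.02) = 5.62/10.10 = 0.5564

Final: 0.5564


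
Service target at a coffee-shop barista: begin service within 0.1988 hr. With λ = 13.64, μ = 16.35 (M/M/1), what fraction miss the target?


ρ = 13.64/16.35 = 0.8343
P(Wq > t) = ρ·e^{−(μ−λ)t} = 0.8343·e^{−0.5387}
= 0.8343·0.583478 = 0.486767

Final: 0.486767


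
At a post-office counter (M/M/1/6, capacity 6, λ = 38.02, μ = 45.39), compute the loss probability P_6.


ρ = λ/μ = 38.02/45.39 = 0.8376
P_K = (1−ρ)ρ^K/(1−ρ^(K+1)) = (0.1624·0.345391)/(1 − 0.289310)
= 0.056081/0.710690 = 0.078911

Final: 0.078911


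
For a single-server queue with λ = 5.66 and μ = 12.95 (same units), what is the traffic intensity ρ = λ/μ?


ρ = λ/μ = 5.66/12.95 = 0.4371

Final: 0.4371


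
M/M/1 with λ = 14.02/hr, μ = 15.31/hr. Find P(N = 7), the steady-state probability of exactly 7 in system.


ρ = 14.02/15.31 = 0.9157
P_n = (1−ρ)·ρ^n = (1 − 0.9157)·0.9157^7 = 0.08426·0.540020 = 0.045501

Final: 0.045501


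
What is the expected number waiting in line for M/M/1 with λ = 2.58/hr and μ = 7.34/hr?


ρ = 2.58/7.34 = 0.3515
Lq = ρ²/(1−ρ) = 0.1236/0.6485 = 0.1905

Final: 0.1905


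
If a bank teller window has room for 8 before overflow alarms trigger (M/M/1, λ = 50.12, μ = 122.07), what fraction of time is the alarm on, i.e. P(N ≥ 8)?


ρ = 50.12/122.07 = 0.4106
P(N ≥ n) = ρ^n = 0.4106^8 = 0.0008076

Final: 0.0008076


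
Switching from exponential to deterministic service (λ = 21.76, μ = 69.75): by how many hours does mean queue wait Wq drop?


ρ = 21.76/69.75 = 0.3120
Wq(M/M/1) = ρ/(μ−λ) = 0.3120/47.99 = 0.006501 hr
Wq(M/D/1) = ρ/(2(μ−λ)) = 0.003250 hr
Savings = 0.006501 − 0.003250 = 0.003250 hr

Final: 0.003250 hr


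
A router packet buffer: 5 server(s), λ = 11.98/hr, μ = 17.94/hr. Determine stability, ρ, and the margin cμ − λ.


Total capacity cμ = 5·17.94 = 89.70/hr
ρ = λ/(cμ) = 11.98/89.70 = 0.1336
Stable ⇔ ρ < 1: YES
Spare capacity = cμ − λ = 89.70 − 11.98 = 77.72/hr

Final: ρ = 0.1336; stable; margin = 77.72/hr


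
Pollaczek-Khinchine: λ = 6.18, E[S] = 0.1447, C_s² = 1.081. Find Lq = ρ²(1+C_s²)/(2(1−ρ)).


ρ = λ·E[S] = 6.18·0.1447 = 0.8942
Lq = ρ²(1+C_s²)/(2(1−ρ)) = 0.7997·(1+1.081)/(2·0.1058)
= 0.7997·2.0810/0.2115 = 7.86791

Final: 7.86791


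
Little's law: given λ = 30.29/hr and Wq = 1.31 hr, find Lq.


Lq = λWq = 30.29·1.31 = 39.6799

Final: 39.6799


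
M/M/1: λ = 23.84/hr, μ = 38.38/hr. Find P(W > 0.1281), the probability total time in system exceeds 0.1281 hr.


W ~ Exponential(μ−λ) for M/M/1.
μ − λ = 38.38 − 23.84 = 14.5400
P(W > t) = e^{−(μ−λ)t} = e^{−1.8626} = 0.155272

Final: 0.155272


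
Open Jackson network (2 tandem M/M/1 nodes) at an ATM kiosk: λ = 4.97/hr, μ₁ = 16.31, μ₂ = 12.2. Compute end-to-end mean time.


Each node sees arrival rate λ = 4.97/hr (tandem ⇒ throughput preserved).
W₁ = 1/(μ₁−λ) = 1/(16.31−4.97) = 0.08818 hr
W₂ = 1/(μ₂−λ) = 1/(12.2−4.97) = 0.13831 hr
W_total = W₁ + W₂ = 0.08818 + 0.13831 = 0.22650 hr

Final: 0.22650 hr


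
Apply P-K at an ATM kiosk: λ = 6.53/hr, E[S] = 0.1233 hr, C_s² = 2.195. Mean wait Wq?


ρ = λ·E[S] = 6.53·0.1233 = 0.8051
E[S²] = E[S]²(1+C_s²) = 0.1233²·(1+2.195) = 0.048573
Wq = λ·E[S²]/(2(1−ρ)) = 6.53·0.048573/(2·0.1949) = 0.81391 hr

Final: 0.81391 hr


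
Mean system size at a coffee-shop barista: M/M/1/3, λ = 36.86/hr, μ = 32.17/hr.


ρ = 36.86/32.17 = 1.1458
L = ρ[1 − (K+1)ρ^K + Kρ^(K+1)] / [(1−ρ)(1−ρ^(K+1))]
Numerator: 1.1458·(1 − 4·1.504225 + 3·1.723523) = 0.176072
Denominator: (-0.1458)·(-0.723523) = 0.105481
L = 0.176072/0.105481 = 1.6692

Final: 1.6692


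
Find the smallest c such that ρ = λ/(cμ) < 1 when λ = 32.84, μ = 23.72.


Stability requires cμ > λ ⇔ c > λ/μ.
λ/μ = 32.84/23.72 = 1.3845
Minimum integer c = ⌊1.3845⌋ + 1 = 2
Check: 2·23.72 = 47.44 > 32.84, while 1·23.72 = 23.72 ≤ 32.84

Final: 2 servers


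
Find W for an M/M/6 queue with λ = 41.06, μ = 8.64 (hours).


a = 4.7523; ρ = 0.7921; P₀ = 0.006522
Lq = P₀·a^c·ρ/(c!(1−ρ)²) = 1.91133
Wq = Lq/λ = 1.91133/41.06 = 0.04655 hr
W = Wq + 1/μ = 0.04655 + 0.11574 = 0.16229 hr

Final: 0.16229 hr


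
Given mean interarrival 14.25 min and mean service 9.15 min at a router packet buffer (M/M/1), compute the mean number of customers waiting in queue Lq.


λ = 60/14.25 = 4.2105 /hr
μ = 60/9.15 = 6.5574 /hr
ρ = λ/μ = 4.2105/6.5574 = 0.6421
Lq = ρ²/(1−ρ) = 0.4123/0.3579 = 1.1520

Final: 1.1520


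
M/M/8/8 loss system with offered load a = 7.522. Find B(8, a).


B(c,a) = (a^c/c!) / Σ_{k=0}^{c} a^k/k!
a^8/8! = 254.182771
Σ terms (k=0..8): 1.00000 + 7.52200 + 28.29024 + 70.93307 + 133.38963 + 200.67136 + 251.57500 + 270.33531 + 254.18277 = 1217.899377
B = 254.182771/1217.899377 = 0.208706

Final: 0.208706


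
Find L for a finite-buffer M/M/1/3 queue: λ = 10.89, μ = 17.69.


ρ = 10.89/17.69 = 0.6156
L = ρ[1 − (K+1)ρ^K + Kρ^(K+1)] / [(1−ρ)(1−ρ^(K+1))]
Numerator: 0.6156·(1 − 4·0.233292 + 3·0.143615) = 0.306371
Denominator: (0.3844)·(0.856385) = 0.329193
L = 0.306371/0.329193 = 0.9307

Final: 0.9307


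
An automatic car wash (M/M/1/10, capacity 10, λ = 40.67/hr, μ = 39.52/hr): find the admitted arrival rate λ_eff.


ρ = 1.0291; P_K = (1−ρ)ρ^10/(1−ρ^11) = 0.104498
λ_eff = λ(1 − P_K) = 40.67·(1 − 0.104498) = 40.67·0.895502 = 36.4201 /hr

Final: 36.4201 /hr


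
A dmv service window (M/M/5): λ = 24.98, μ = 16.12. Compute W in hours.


a = 1.5496; ρ = 0.3099; P₀ = 0.211924
Lq = P₀·a^c·ρ/(c!(1−ρ)²) = 0.01027
Wq = Lq/λ = 0.01027/24.98 = 0.0004112 hr
W = Wq + 1/μ = 0.0004112 + 0.06203 = 0.06245 hr

Final: 0.06245 hr


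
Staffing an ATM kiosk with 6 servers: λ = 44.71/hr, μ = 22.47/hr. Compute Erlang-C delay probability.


a = λ/μ = 1.9898; ρ = a/6 = 0.3316
P₀ = 0.136532 (from M/M/c formula)
C(c,a) = [a^c/(c!(1−ρ))]·P₀ = [62.05969/(720·0.6684)]·0.136532
= 0.12896·0.136532 = 0.017607

Final: 0.017607


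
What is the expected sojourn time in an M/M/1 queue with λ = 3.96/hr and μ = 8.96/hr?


W = 1/(μ−λ) = 1/(8.96 − 3.96) = 1/5.00 = 0.2000 hr

Final: 0.2000 hr


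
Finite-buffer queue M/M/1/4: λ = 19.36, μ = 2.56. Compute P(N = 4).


ρ = λ/μ = 19.36/2.56 = 7.5625
P_K = (1−ρ)ρ^K/(1−ρ^(K+1)) = (-6.5625·3270.856949)/(1 − 24735.855676)
= -21464.998727/-24734.855676 = 0.867804

Final: 0.867804


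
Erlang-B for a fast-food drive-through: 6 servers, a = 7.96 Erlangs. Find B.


B(c,a) = (a^c/c!) / Σ_{k=0}^{c} a^k/k!
a^6/6! = 353.301849
Σ terms (k=0..6): 1.00000 + 7.96000 + 31.68080 + 84.05972 + 167.27885 + 266.30793 + 353.30185 = 911.589146
B = 353.301849/911.589146 = 0.387567

Final: 0.387567


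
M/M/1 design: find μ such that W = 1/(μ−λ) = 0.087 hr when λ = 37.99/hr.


W = 1/(μ−λ) ⇒ μ − λ = 1/W = 1/0.087 = 11.4943
μ = λ + 1/W = 37.99 + 11.4943 = 49.4843 per hr

Final: 49.4843 /hr


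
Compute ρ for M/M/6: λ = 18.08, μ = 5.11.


ρ = λ/(cμ) = 18.08/(6·5.11) = 18.08/30.66 = 0.5897

Final: 0.5897


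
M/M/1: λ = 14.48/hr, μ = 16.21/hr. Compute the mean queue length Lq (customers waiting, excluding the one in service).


ρ = 14.48/16.21 = 0.8933
Lq = ρ²/(1−ρ) = 0.7979/0.1067 = 7.4767

Final: 7.4767


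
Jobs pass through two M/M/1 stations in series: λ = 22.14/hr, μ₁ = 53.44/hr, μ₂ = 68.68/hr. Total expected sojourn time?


Each node sees arrival rate λ = 22.14/hr (tandem ⇒ throughput preserved).
W₁ = 1/(μ₁−λ) = 1/(53.44−22.14) = 0.03195 hr
W₂ = 1/(μ₂−λ) = 1/(68.68−22.14) = 0.02149 hr
W_total = W₁ + W₂ = 0.03195 + 0.02149 = 0.05344 hr

Final: 0.05344 hr


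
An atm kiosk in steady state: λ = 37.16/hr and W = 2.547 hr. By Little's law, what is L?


L = λW = 37.16·2.547 = 94.6465

Final: 94.6465


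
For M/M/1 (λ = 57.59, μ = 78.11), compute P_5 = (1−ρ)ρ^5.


ρ = 57.59/78.11 = 0.7373
P_n = (1−ρ)·ρ^n = (1 − 0.7373)·0.7373^5 = 0.2627·0.217872 = 0.057236

Final: 0.057236


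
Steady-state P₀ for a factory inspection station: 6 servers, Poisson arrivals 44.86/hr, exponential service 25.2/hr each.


a = λ/μ = 44.86/25.2 = 1.7802; ρ = a/c = 0.2967
Σ_{k=0}^{5} a^k/k! (terms k=0..5) = 1.00000 + 1.78016 + 1.58448 + 0.94021 + 0.41843 + 0.14897 = 5.87226
Tail: a^6/(6!(1−ρ)) = 31.82382/(720·0.7033) = 0.06285
P₀ = 1/(5.87226 + 0.06285) = 1/5.93510 = 0.168489

Final: 0.168489


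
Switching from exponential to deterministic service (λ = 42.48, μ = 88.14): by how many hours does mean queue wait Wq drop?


ρ = 42.48/88.14 = 0.4820
Wq(M/M/1) = ρ/(μ−λ) = 0.4820/45.66 = 0.01056 hr
Wq(M/D/1) = ρ/(2(μ−λ)) = 0.005278 hr
Savings = 0.01056 − 0.005278 = 0.005278 hr

Final: 0.005278 hr


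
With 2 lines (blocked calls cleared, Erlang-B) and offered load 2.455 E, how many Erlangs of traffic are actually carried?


B(2,2.455) = 0.465874 (Erlang-B)
Carried load = a(1 − B) = 2.455·(1 − 0.465874) = 2.455·0.534126 = 1.3113 E

Final: 1.3113 Erlangs


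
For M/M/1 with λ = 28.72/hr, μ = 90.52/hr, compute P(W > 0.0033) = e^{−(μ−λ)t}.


W ~ Exponential(μ−λ) for M/M/1.
μ − λ = 90.52 − 28.72 = 61.8000
P(W > t) = e^{−(μ−λ)t} = e^{−0.2039} = 0.815511

Final: 0.815511


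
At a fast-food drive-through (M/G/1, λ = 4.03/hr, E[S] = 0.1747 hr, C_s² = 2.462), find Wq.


ρ = λ·E[S] = 4.03·0.1747 = 0.7040
E[S²] = E[S]²(1+C_s²) = 0.1747²·(1+2.462) = 0.105661
Wq = λ·E[S²]/(2(1−ρ)) = 4.03·0.105661/(2·0.2960) = 0.71938 hr

Final: 0.71938 hr


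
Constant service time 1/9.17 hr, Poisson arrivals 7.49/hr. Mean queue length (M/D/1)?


ρ = 7.49/9.17 = 0.8168
M/D/1: Lq = ρ²/(2(1−ρ)) = 0.6672/(2·0.1832) = 1.82077

Final: 1.82077


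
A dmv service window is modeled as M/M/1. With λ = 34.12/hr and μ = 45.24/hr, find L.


ρ = λ/μ = 34.12/45.24 = 0.7542
L = ρ/(1−ρ) = 0.7542/(1 − 0.7542) = 0.7542/0.2458 = 3.0683

Final: 3.0683


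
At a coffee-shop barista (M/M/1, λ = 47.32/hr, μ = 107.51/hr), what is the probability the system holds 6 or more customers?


ρ = 47.32/107.51 = 0.4401
P(N ≥ n) = ρ^n = 0.4401^6 = 0.007271

Final: 0.007271


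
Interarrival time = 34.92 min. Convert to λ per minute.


λ = 1/(interarrival time) in consistent units.
1 minute = 1 min, so λ = 1/34.92 = 0.02864 per minute

Final: 0.02864 /min


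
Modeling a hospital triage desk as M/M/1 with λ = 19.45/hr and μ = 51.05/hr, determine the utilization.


ρ = λ/μ = 19.45/51.05 = 0.3810

Final: 0.3810


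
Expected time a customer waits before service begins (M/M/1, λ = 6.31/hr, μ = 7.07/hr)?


ρ = 6.31/7.07 = 0.8925
Wq = ρ/(μ−λ) = 0.8925/(7.07 − 6.31) = 0.8925/0.7600 = 1.1743 hr

Final: 1.1743 hr


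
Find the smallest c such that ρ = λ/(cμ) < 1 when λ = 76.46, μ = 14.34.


Stability requires cμ > λ ⇔ c > λ/μ.
λ/μ = 76.46/14.34 = 5.3319
Minimum integer c = ⌊5.3319⌋ + 1 = 6
Check: 6·14.34 = 86.04 > 76.46, while 5·14.34 = 71.70 ≤ 76.46

Final: 6 servers


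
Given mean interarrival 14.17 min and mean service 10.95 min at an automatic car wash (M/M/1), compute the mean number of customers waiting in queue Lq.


λ = 60/14.17 = 4.2343 /hr
μ = 60/10.95 = 5.4795 /hr
ρ = λ/μ = 4.2343/5.4795 = 0.7728
Lq = ρ²/(1−ρ) = 0.5972/0.2272 = 2.6279

Final: 2.6279


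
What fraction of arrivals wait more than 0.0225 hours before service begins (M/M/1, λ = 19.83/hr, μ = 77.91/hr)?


ρ = 19.83/77.91 = 0.2545
P(Wq > t) = ρ·e^{−(μ−λ)t} = 0.2545·e^{−1.3068}
= 0.2545·0.270685 = 0.068896

Final: 0.068896


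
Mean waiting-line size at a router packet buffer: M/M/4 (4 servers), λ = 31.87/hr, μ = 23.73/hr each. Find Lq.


a = λ/μ = 1.3430; ρ = a/4 = 0.3358
P₀ = 0.259558
Lq = P₀·a^c·ρ / (c!·(1−ρ)²) = 0.259558·3.25340·0.3358/(24·0.44122)
= 0.02678

Final: 0.02678


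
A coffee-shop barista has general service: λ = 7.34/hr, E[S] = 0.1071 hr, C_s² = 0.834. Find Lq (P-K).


ρ = λ·E[S] = 7.34·0.1071 = 0.7861
Lq = ρ²(1+C_s²)/(2(1−ρ)) = 0.6180·(1+0.834)/(2·0.2139)
= 0.6180·1.8340/0.4278 = 2.64946

Final: 2.64946


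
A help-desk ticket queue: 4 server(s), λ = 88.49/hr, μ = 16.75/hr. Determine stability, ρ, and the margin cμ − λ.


Total capacity cμ = 4·16.75 = 67.00/hr
ρ = λ/(cμ) = 88.49/67.00 = 1.3207
Stable ⇔ ρ < 1: NO
Spare capacity = cμ − λ = 67.00 − 88.49 = -21.49/hr

Final: ρ = 1.3207; unstable; margin = -21.49/hr


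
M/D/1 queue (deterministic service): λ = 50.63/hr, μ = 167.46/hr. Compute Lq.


ρ = 50.63/167.46 = 0.3023
M/D/1: Lq = ρ²/(2(1−ρ)) = 0.09141/(2·0.6977) = 0.06551

Final: 0.06551


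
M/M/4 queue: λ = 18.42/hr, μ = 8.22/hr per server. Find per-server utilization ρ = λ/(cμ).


ρ = λ/(cμ) = 18.42/(4·8.22) = 18.42/32.88 = 0.5602

Final: 0.5602


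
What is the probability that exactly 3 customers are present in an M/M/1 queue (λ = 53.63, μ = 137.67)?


ρ = 53.63/137.67 = 0.3896
P_n = (1−ρ)·ρ^n = (1 − 0.3896)·0.3896^3 = 0.6104·0.059116 = 0.036087

Final: 0.036087


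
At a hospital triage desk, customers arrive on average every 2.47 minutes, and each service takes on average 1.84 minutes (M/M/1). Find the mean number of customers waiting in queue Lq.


λ = 60/2.47 = 24.2915 /hr
μ = 60/1.84 = 32.6087 /hr
ρ = λ/μ = 24.2915/32.6087 = 0.7449
Lq = ρ²/(1−ρ) = 0.5549/0.2551 = 2.1757

Final: 2.1757


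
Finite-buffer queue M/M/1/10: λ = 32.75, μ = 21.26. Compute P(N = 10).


ρ = λ/μ = 32.75/21.26 = 1.5405
P_K = (1−ρ)ρ^K/(1−ρ^(K+1)) = (-0.5405·75.245484)/(1 − 115.912023)
= -40.666539/-114.912023 = 0.353893

Final: 0.353893


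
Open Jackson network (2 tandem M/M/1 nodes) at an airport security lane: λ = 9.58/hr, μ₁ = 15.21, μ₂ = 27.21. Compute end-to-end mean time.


Each node sees arrival rate λ = 9.58/hr (tandem ⇒ throughput preserved).
W₁ = 1/(μ₁−λ) = 1/(15.21−9.58) = 0.17762 hr
W₂ = 1/(μ₂−λ) = 1/(27.21−9.58) = 0.05672 hr
W_total = W₁ + W₂ = 0.17762 + 0.05672 = 0.23434 hr

Final: 0.23434 hr


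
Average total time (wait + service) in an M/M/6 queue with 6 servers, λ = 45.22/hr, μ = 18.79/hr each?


a = 2.4066; ρ = 0.4011; P₀ = 0.089715
Lq = P₀·a^c·ρ/(c!(1−ρ)²) = 0.02707
Wq = Lq/λ = 0.02707/45.22 = 0.0005986 hr
W = Wq + 1/μ = 0.0005986 + 0.05322 = 0.05382 hr

Final: 0.05382 hr


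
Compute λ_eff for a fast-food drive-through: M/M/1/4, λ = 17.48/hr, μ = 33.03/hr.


ρ = 0.5292; P_K = (1−ρ)ρ^4/(1−ρ^5) = 0.038527
λ_eff = λ(1 − P_K) = 17.48·(1 − 0.038527) = 17.48·0.961473 = 16.8065 /hr

Final: 16.8065 /hr


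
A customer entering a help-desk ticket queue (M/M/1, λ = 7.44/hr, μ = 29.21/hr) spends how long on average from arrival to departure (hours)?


W = 1/(μ−λ) = 1/(29.21 − 7.44) = 1/21.77 = 0.04593 hr

Final: 0.04593 hr


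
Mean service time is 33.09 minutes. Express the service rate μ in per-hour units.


μ = 1/(service time) in consistent units.
1 hour = 60 min, so μ = 60/33.09 = 1.8132 per hour

Final: 1.8132 /hr


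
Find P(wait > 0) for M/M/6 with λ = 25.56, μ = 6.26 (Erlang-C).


a = λ/μ = 4.0831; ρ = a/6 = 0.6805
P₀ = 0.015164 (from M/M/c formula)
C(c,a) = [a^c/(c!(1−ρ))]·P₀ = [4633.60595/(720·0.3195)]·0.015164
= 20.14331·0.015164 = 0.305457

Final: 0.305457


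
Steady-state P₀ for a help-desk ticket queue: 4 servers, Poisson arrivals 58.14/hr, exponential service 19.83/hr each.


a = λ/μ = 58.14/19.83 = 2.9319; ρ = a/c = 0.7330
Σ_{k=0}^{3} a^k/k! (terms k=0..3) = 1.00000 + 2.93192 + 4.29808 + 4.20055 = 12.43055
Tail: a^4/(4!(1−ρ)) = 73.89401/(24·0.2670) = 11.53068
P₀ = 1/(12.43055 + 11.53068) = 1/23.96122 = 0.041734

Final: 0.041734


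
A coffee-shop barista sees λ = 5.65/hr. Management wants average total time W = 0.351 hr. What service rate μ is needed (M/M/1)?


W = 1/(μ−λ) ⇒ μ − λ = 1/W = 1/0.351 = 2.8490
μ = λ + 1/W = 5.65 + 2.8490 = 8.4990 per hr

Final: 8.4990 /hr


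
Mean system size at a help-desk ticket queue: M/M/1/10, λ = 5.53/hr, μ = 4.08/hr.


ρ = 5.53/4.08 = 1.3554
L = ρ[1 − (K+1)ρ^K + Kρ^(K+1)] / [(1−ρ)(1−ρ^(K+1))]
Numerator: 1.3554·(1 − 11·20.924239 + 10·28.360550) = 73.786013
Denominator: (-0.3554)·(-27.360550) = 9.723725
L = 73.786013/9.723725 = 7.5882

Final: 7.5882


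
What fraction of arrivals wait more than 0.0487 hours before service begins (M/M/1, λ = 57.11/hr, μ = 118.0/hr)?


ρ = 57.11/118.0 = 0.4840
P(Wq > t) = ρ·e^{−(μ−λ)t} = 0.4840·e^{−2.9653}
= 0.4840·0.051543 = 0.024946

Final: 0.024946


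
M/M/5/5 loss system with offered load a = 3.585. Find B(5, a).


B(c,a) = (a^c/c!) / Σ_{k=0}^{c} a^k/k!
a^5/5! = 4.934743
Σ terms (k=0..5): 1.00000 + 3.58500 + 6.42611 + 7.67920 + 6.88249 + 4.93474 = 30.507547
B = 4.934743/30.507547 = 0.161755

Final: 0.161755


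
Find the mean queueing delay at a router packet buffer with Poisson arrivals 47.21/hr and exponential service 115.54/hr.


ρ = 47.21/115.54 = 0.4086
Wq = ρ/(μ−λ) = 0.4086/(115.54 − 47.21) = 0.4086/68.33 = 0.005980 hr

Final: 0.005980 hr


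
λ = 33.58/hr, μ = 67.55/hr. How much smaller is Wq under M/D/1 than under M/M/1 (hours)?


ρ = 33.58/67.55 = 0.4971
Wq(M/M/1) = ρ/(μ−λ) = 0.4971/33.97 = 0.01463 hr
Wq(M/D/1) = ρ/(2(μ−λ)) = 0.007317 hr
Savings = 0.01463 − 0.007317 = 0.007317 hr

Final: 0.007317 hr


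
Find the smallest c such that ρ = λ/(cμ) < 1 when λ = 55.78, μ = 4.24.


Stability requires cμ > λ ⇔ c > λ/μ.
λ/μ = 55.78/4.24 = 13.1557
Minimum integer c = ⌊13.1557⌋ + 1 = 14
Check: 14·4.24 = 59.36 > 55.78, while 13·4.24 = 55.12 ≤ 55.78

Final: 14 servers


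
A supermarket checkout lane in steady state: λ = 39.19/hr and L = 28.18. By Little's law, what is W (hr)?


W = L/λ = 28.18/39.19 = 0.7191 hr

Final: 0.7191 hr


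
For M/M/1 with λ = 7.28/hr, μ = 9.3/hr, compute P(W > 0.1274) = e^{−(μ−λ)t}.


W ~ Exponential(μ−λ) for M/M/1.
μ − λ = 9.3 − 7.28 = 2.0200
P(W > t) = e^{−(μ−λ)t} = e^{−0.2573} = 0.773099

Final: 0.773099


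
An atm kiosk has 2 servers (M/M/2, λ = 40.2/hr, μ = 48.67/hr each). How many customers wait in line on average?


a = λ/μ = 0.8260; ρ = a/2 = 0.4130
P₀ = 0.415443
Lq = P₀·a^c·ρ / (c!·(1−ρ)²) = 0.415443·0.68223·0.4130/(2·0.34459)
= 0.16984

Final: 0.16984


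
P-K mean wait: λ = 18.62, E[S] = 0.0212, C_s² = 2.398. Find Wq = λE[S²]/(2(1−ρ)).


ρ = λ·E[S] = 18.62·0.0212 = 0.3947
E[S²] = E[S]²(1+C_s²) = 0.0212²·(1+2.398) = 0.001527
Wq = λ·E[S²]/(2(1−ρ)) = 18.62·0.001527/(2·0.6053) = 0.02349 hr

Final: 0.02349 hr


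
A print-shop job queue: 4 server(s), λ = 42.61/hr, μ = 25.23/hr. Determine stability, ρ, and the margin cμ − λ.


Total capacity cμ = 4·25.23 = 100.92/hr
ρ = λ/(cμ) = 42.61/100.92 = 0.4222
Stable ⇔ ρ < 1: YES
Spare capacity = cμ − λ = 100.92 − 42.61 = 58.31/hr

Final: ρ = 0.4222; stable; margin = 58.31/hr


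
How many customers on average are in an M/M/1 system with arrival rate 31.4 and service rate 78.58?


ρ = λ/μ = 31.4/78.58 = 0.3996
L = ρ/(1−ρ) = 0.3996/(1 − 0.3996) = 0.3996/0.6004 = 0.6655

Final: 0.6655


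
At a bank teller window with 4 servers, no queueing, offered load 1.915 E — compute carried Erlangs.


B(4,1.915) = 0.086482 (Erlang-B)
Carried load = a(1 − B) = 1.915·(1 − 0.086482) = 1.915·0.913518 = 1.7494 E

Final: 1.7494 Erlangs


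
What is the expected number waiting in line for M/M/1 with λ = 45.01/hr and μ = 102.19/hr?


ρ = 45.01/102.19 = 0.4405
Lq = ρ²/(1−ρ) = 0.1940/0.5595 = 0.3467

Final: 0.3467


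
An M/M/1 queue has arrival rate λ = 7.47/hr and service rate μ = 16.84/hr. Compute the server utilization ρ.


ρ = λ/μ = 7.47/16.84 = 0.4436

Final: 0.4436


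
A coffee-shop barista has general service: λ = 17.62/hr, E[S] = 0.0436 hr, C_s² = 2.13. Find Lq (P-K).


ρ = λ·E[S] = 17.62·0.0436 = 0.7682
Lq = ρ²(1+C_s²)/(2(1−ρ)) = 0.5902·(1+2.13)/(2·0.2318)
= 0.5902·3.1300/0.4635 = 3.98516

Final: 3.98516


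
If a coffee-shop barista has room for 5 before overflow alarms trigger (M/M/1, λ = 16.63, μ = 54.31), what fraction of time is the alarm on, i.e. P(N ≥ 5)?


ρ = 16.63/54.31 = 0.3062
P(N ≥ n) = ρ^n = 0.3062^5 = 0.002692

Final: 0.002692


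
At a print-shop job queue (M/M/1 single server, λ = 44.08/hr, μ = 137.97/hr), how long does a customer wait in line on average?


ρ = 44.08/137.97 = 0.3195
Wq = ρ/(μ−λ) = 0.3195/(137.97 − 44.08) = 0.3195/93.89 = 0.003403 hr

Final: 0.003403 hr


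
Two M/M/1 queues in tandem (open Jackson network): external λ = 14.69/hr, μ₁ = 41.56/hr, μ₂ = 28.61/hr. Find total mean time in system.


Each node sees arrival rate λ = 14.69/hr (tandem ⇒ throughput preserved).
W₁ = 1/(μ₁−λ) = 1/(41.56−14.69) = 0.03722 hr
W₂ = 1/(μ₂−λ) = 1/(28.61−14.69) = 0.07184 hr
W_total = W₁ + W₂ = 0.03722 + 0.07184 = 0.10906 hr

Final: 0.10906 hr


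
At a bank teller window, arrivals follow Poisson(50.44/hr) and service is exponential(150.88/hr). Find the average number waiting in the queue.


ρ = 50.44/150.88 = 0.3343
Lq = ρ²/(1−ρ) = 0.1118/0.6657 = 0.1679

Final: 0.1679


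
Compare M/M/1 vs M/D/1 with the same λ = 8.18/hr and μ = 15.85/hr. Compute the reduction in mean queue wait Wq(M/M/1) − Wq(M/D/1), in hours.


ρ = 8.18/15.85 = 0.5161
Wq(M/M/1) = ρ/(μ−λ) = 0.5161/7.67 = 0.06729 hr
Wq(M/D/1) = ρ/(2(μ−λ)) = 0.03364 hr
Savings = 0.06729 − 0.03364 = 0.03364 hr

Final: 0.03364 hr


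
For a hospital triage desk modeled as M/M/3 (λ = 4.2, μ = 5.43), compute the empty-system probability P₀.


a = λ/μ = 4.2/5.43 = 0.7735; ρ = a/c = 0.2578
Σ_{k=0}^{2} a^k/k! (terms k=0..2) = 1.00000 + 0.77348 + 0.29914 = 2.07262
Tail: a^3/(3!(1−ρ)) = 0.46275/(6·0.7422) = 0.10392
P₀ = 1/(2.07262 + 0.10392) = 1/2.17654 = 0.459446

Final: 0.459446


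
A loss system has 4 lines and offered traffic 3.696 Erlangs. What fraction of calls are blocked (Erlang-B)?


B(c,a) = (a^c/c!) / Σ_{k=0}^{c} a^k/k!
a^4/4! = 7.775290
Σ terms (k=0..4): 1.00000 + 3.69600 + 6.83021 + 8.41482 + 7.77529 = 27.716314
B = 7.775290/27.716314 = 0.280531

Final: 0.280531


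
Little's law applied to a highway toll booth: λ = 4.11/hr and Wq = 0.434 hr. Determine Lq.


Lq = λWq = 4.11·0.434 = 1.7837

Final: 1.7837


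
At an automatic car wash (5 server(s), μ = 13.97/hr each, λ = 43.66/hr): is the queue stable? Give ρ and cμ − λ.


Total capacity cμ = 5·13.97 = 69.85/hr
ρ = λ/(cμ) = 43.66/69.85 = 0.6251
Stable ⇔ ρ < 1: YES
Spare capacity = cμ − λ = 69.85 − 43.66 = 26.19/hr

Final: ρ = 0.6251; stable; margin = 26.19/hr


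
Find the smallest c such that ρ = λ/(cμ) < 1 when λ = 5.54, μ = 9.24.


Stability requires cμ > λ ⇔ c > λ/μ.
λ/μ = 5.54/9.24 = 0.5996
Minimum integer c = ⌊0.5996⌋ + 1 = 1
Check: 1·9.24 = 9.24 > 5.54, while 0·9.24 = 0.00 ≤ 5.54

Final: 1 servers


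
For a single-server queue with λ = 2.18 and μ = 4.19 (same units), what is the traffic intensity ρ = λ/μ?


ρ = λ/μ = 2.18/4.19 = 0.5203

Final: 0.5203


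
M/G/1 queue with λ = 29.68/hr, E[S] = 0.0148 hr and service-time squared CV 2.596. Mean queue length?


ρ = λ·E[S] = 29.68·0.0148 = 0.4393
Lq = ρ²(1+C_s²)/(2(1−ρ)) = 0.1930·(1+2.596)/(2·0.5607)
= 0.1930·3.5960/1.1215 = 0.61870

Final: 0.61870


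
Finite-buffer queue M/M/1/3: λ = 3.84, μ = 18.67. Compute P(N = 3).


ρ = λ/μ = 3.84/18.67 = 0.2057
P_K = (1−ρ)ρ^K/(1−ρ^(K+1)) = (0.7943·0.008701)/(1 − 0.001790)
= 0.006911/0.998210 = 0.006924

Final: 0.006924


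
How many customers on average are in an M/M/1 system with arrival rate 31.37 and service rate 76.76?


ρ = λ/μ = 31.37/76.76 = 0.4087
L = ρ/(1−ρ) = 0.4087/(1 − 0.4087) = 0.4087/0.5913 = 0.6911

Final: 0.6911


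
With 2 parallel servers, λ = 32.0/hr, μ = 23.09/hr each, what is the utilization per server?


ρ = λ/(cμ) = 32.0/(2·23.09) = 32.0/46.18 = 0.6929

Final: 0.6929


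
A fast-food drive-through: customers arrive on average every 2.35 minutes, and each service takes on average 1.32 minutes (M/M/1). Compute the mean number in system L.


λ = 60/2.35 = 25.5319 /hr
μ = 60/1.32 = 45.4545 /hr
ρ = λ/μ = 25.5319/45.4545 = 0.5617
L = ρ/(1−ρ) = 0.5617/0.4383 = 1.2816

Final: 1.2816


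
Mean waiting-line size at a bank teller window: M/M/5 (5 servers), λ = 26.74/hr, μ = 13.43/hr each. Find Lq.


a = λ/μ = 1.9911; ρ = a/5 = 0.3982
P₀ = 0.135558
Lq = P₀·a^c·ρ / (c!·(1−ρ)²) = 0.135558·31.29154·0.3982/(120·0.36215)
= 0.03887

Final: 0.03887


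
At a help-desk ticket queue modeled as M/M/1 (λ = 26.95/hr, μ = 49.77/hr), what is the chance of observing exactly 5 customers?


ρ = 26.95/49.77 = 0.5415
P_n = (1−ρ)·ρ^n = (1 − 0.5415)·0.5415^5 = 0.4585·0.046554 = 0.021345

Final: 0.021345


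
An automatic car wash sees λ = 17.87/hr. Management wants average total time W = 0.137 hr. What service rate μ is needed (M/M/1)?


W = 1/(μ−λ) ⇒ μ − λ = 1/W = 1/0.137 = 7.2993
μ = λ + 1/W = 17.87 + 7.2993 = 25.1693 per hr

Final: 25.1693 /hr


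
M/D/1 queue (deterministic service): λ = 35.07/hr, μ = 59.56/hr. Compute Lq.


ρ = 35.07/59.56 = 0.5888
M/D/1: Lq = ρ²/(2(1−ρ)) = 0.3467/(2·0.4112) = 0.42160

Final: 0.42160


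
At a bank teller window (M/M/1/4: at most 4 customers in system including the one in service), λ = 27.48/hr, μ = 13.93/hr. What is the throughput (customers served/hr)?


ρ = 1.9727; P_K = (1−ρ)ρ^4/(1−ρ^5) = 0.510162
λ_eff = λ(1 − P_K) = 27.48·(1 − 0.510162) = 27.48·0.489838 = 13.4608 /hr

Final: 13.4608 /hr


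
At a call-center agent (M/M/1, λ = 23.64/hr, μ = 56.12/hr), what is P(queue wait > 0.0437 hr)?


ρ = 23.64/56.12 = 0.4212
P(Wq > t) = ρ·e^{−(μ−λ)t} = 0.4212·e^{−1.4194}
= 0.4212·0.241865 = 0.101883

Final: 0.101883


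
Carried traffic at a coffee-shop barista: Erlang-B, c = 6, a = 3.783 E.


B(6,3.783) = 0.101714 (Erlang-B)
Carried load = a(1 − B) = 3.783·(1 − 0.101714) = 3.783·0.898286 = 3.3982 E

Final: 3.3982 Erlangs


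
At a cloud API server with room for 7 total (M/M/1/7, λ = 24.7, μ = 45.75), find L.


ρ = 24.7/45.75 = 0.5399
L = ρ[1 − (K+1)ρ^K + Kρ^(K+1)] / [(1−ρ)(1−ρ^(K+1))]
Numerator: 0.5399·(1 − 8·0.013370 + 7·0.007218) = 0.509423
Denominator: (0.4601)·(0.992782) = 0.456788
L = 0.509423/0.456788 = 1.1152

Final: 1.1152


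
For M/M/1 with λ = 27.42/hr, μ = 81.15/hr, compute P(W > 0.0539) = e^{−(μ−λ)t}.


W ~ Exponential(μ−λ) for M/M/1.
μ − λ = 81.15 − 27.42 = 53.7300
P(W > t) = e^{−(μ−λ)t} = e^{−2.8960} = 0.055241

Final: 0.055241


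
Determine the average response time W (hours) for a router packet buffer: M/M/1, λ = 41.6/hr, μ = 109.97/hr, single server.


W = 1/(μ−λ) = 1/(109.97 − 41.6) = 1/68.37 = 0.01463 hr

Final: 0.01463 hr


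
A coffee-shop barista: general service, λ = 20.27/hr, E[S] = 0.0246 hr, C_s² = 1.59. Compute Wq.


ρ = λ·E[S] = 20.27·0.0246 = 0.4986
E[S²] = E[S]²(1+C_s²) = 0.0246²·(1+1.59) = 0.001567
Wq = λ·E[S²]/(2(1−ρ)) = 20.27·0.001567/(2·0.5014) = 0.03168 hr

Final: 0.03168 hr


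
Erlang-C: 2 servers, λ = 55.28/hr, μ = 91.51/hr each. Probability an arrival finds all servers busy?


a = λ/μ = 0.6041; ρ = a/2 = 0.3020
P₀ = 0.536047 (from M/M/c formula)
C(c,a) = [a^c/(c!(1−ρ))]·P₀ = [0.36492/(2·0.6980)]·0.536047
= 0.26142·0.536047 = 0.140134

Final: 0.140134


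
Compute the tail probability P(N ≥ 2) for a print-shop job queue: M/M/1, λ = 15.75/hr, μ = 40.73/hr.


ρ = 15.75/40.73 = 0.3867
P(N ≥ n) = ρ^n = 0.3867^2 = 0.149531

Final: 0.149531


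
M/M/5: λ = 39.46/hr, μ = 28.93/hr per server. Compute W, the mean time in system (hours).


a = 1.3640; ρ = 0.2728; P₀ = 0.255398
Lq = P₀·a^c·ρ/(c!(1−ρ)²) = 0.005183
Wq = Lq/λ = 0.005183/39.46 = 0.0001314 hr
W = Wq + 1/μ = 0.0001314 + 0.03457 = 0.03470 hr

Final: 0.03470 hr


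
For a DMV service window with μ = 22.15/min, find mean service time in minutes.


Mean service time = 1/μ = 1/22.15 minute = 0.04515 minute
In minutes: 0.04515 × 1 = 0.04515 min

Final: 0.04515 min


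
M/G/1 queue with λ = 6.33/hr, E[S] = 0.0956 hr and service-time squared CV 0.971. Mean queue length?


ρ = λ·E[S] = 6.33·0.0956 = 0.6051
Lq = ρ²(1+C_s²)/(2(1−ρ)) = 0.3662·(1+0.971)/(2·0.3949)
= 0.3662·1.9710/0.7897 = 0.91400

Final: 0.91400


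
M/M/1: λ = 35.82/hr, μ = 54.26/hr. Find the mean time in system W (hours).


W = 1/(μ−λ) = 1/(54.26 − 35.82) = 1/18.44 = 0.05423 hr

Final: 0.05423 hr


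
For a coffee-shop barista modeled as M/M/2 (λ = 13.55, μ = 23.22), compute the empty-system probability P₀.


a = λ/μ = 13.55/23.22 = 0.5835; ρ = a/c = 0.2918
Σ_{k=0}^{1} a^k/k! (terms k=0..1) = 1.00000 + 0.58355 = 1.58355
Tail: a^2/(2!(1−ρ)) = 0.34053/(2·0.7082) = 0.24041
P₀ = 1/(1.58355 + 0.24041) = 1/1.82396 = 0.548258

Final: 0.548258


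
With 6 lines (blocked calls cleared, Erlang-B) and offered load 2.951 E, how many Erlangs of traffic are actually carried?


B(6,2.951) = 0.049499 (Erlang-B)
Carried load = a(1 − B) = 2.951·(1 − 0.049499) = 2.951·0.950501 = 2.8049 E

Final: 2.8049 Erlangs


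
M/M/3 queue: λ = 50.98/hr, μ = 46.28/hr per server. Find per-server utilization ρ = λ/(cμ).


ρ = λ/(cμ) = 50.98/(3·46.28) = 50.98/138.84 = 0.3672

Final: 0.3672


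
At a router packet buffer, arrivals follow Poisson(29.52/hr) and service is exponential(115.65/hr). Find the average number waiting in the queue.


ρ = 29.52/115.65 = 0.2553
Lq = ρ²/(1−ρ) = 0.06515/0.7447 = 0.08748

Final: 0.08748


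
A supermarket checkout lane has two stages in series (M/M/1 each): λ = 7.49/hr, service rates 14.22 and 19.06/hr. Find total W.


Each node sees arrival rate λ = 7.49/hr (tandem ⇒ throughput preserved).
W₁ = 1/(μ₁−λ) = 1/(14.22−7.49) = 0.14859 hr
W₂ = 1/(μ₂−λ) = 1/(19.06−7.49) = 0.08643 hr
W_total = W₁ + W₂ = 0.14859 + 0.08643 = 0.23502 hr

Final: 0.23502 hr


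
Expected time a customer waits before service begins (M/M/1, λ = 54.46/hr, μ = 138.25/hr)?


ρ = 54.46/138.25 = 0.3939
Wq = ρ/(μ−λ) = 0.3939/(138.25 − 54.46) = 0.3939/83.79 = 0.004701 hr

Final: 0.004701 hr


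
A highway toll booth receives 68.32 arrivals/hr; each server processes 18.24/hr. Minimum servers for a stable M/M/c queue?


Stability requires cμ > λ ⇔ c > λ/μ.
λ/μ = 68.32/18.24 = 3.7456
Minimum integer c = ⌊3.7456⌋ + 1 = 4
Check: 4·18.24 = 72.96 > 68.32, while 3·18.24 = 54.72 ≤ 68.32

Final: 4 servers


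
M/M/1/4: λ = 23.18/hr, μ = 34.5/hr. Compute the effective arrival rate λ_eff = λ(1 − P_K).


ρ = 0.6719; P_K = (1−ρ)ρ^4/(1−ρ^5) = 0.077474
λ_eff = λ(1 − P_K) = 23.18·(1 − 0.077474) = 23.18·0.922526 = 21.3842 /hr

Final: 21.3842 /hr


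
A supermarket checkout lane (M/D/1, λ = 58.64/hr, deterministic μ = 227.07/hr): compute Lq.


ρ = 58.64/227.07 = 0.2582
M/D/1: Lq = ρ²/(2(1−ρ)) = 0.06669/(2·0.7418) = 0.04496

Final: 0.04496


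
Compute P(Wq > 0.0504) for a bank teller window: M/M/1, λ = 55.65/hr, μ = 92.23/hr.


ρ = 55.65/92.23 = 0.6034
P(Wq > t) = ρ·e^{−(μ−λ)t} = 0.6034·e^{−1.8436}
= 0.6034·0.158242 = 0.095480

Final: 0.095480


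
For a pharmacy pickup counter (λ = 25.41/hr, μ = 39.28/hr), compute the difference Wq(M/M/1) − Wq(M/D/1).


ρ = 25.41/39.28 = 0.6469
Wq(M/M/1) = ρ/(μ−λ) = 0.6469/13.87 = 0.04664 hr
Wq(M/D/1) = ρ/(2(μ−λ)) = 0.02332 hr
Savings = 0.04664 − 0.02332 = 0.02332 hr

Final: 0.02332 hr


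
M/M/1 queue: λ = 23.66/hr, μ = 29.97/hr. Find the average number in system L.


ρ = λ/μ = 23.66/29.97 = 0.7895
L = ρ/(1−ρ) = 0.7895/(1 − 0.7895) = 0.7895/0.2105 = 3.7496

Final: 3.7496


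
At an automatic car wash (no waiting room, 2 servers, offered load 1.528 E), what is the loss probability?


B(c,a) = (a^c/c!) / Σ_{k=0}^{c} a^k/k!
a^2/2! = 1.167392
Σ terms (k=0..2): 1.00000 + 1.52800 + 1.16739 = 3.695392
B = 1.167392/3.695392 = 0.315905

Final: 0.315905


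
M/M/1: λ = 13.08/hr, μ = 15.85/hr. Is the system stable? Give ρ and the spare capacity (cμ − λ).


Total capacity cμ = 1·15.85 = 15.85/hr
ρ = λ/(cμ) = 13.08/15.85 = 0.8252
Stable ⇔ ρ < 1: YES
Spare capacity = cμ − λ = 15.85 − 13.08 = 2.77/hr

Final: ρ = 0.8252; stable; margin = 2.77/hr


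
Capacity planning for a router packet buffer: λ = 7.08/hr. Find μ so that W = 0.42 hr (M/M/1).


W = 1/(μ−λ) ⇒ μ − λ = 1/W = 1/0.42 = 2.3810
μ = λ + 1/W = 7.08 + 2.3810 = 9.4610 per hr

Final: 9.4610 /hr
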